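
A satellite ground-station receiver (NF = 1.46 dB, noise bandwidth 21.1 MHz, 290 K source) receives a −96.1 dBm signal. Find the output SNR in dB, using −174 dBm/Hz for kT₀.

3.2 dB

Noise floor: N = −174 + 10 log₁₀(B) + NF
10 log₁₀(2.11×10⁷) = 73.24 dB
N = −174 + 73.24 + 1.46 = −99.30 dBm
SNR = P_sig − N = −96.1 − (−99.30) = 3.20 dB → 3.2 dB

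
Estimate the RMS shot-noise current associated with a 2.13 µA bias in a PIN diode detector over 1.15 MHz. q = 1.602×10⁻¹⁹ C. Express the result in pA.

I_n = √(2qI·B)
2qI·B = 2 × 1.602×10⁻¹⁹ × 2.13×10⁻⁶ × 1.15×10⁶ = 7.85×10⁻¹⁹ A²
I_n = √(7.85×10⁻¹⁹) = 8.86×10⁻¹⁰ A = 886 pA

886 pA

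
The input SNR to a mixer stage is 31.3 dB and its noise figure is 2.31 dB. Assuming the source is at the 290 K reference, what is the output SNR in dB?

By definition F = SNR_in/SNR_out, so in dB: SNR_out = SNR_in − NF
SNR_out = 31.3 − 2.31 = 28.99 dB

28.99 dB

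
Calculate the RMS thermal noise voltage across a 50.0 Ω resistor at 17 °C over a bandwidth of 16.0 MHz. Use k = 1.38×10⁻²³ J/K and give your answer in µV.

T = 17 °C + 273.15 = 290.15 K
V_n = √(4kTRB)
4kTRB = 4 × 1.38×10⁻²³ × 290.15 × 5.00×10¹ × 1.60×10⁷ = 1.28×10⁻¹¹ V²
V_n = √(1.28×10⁻¹¹) = 3.58×10⁻⁶ V = 3.58 µV

3.58 µV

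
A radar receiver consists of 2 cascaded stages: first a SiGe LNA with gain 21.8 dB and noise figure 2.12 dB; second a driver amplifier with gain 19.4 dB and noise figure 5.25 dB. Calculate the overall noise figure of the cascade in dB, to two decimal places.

2.16 dB

Convert to linear (a loss of L dB is a gain of −L dB): F_i = 10^(NF_i/10), G_i = 10^(G_i,dB/10)
  Stage 1: F_1 = 10^(2.12/10) = 1.629, G_1 = 10^(21.8/10) = 151.4
  Stage 2: F_2 = 10^(5.25/10) = 3.350, G_2 = 10^(19.4/10) = 87.10
Friis cascade:
  F = 1.629 + (3.350 − 1)/151.4 = 1.645
NF = 10 log₁₀(1.645) = 2.16 dB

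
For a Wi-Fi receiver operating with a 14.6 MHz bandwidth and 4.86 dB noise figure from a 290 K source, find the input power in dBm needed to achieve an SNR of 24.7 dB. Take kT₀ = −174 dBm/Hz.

−72.8 dBm

Sensitivity = −174 + 10 log₁₀(B) + NF + SNR_min
= −174 + 71.64 + 4.86 + 24.7
= −72.80 dBm → −72.8 dBm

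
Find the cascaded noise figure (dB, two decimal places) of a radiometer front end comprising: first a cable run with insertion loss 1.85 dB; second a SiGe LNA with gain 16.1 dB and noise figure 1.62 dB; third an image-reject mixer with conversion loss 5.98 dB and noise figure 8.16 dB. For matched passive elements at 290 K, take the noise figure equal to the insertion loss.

Convert to linear (a loss of L dB is a gain of −L dB): F_i = 10^(NF_i/10), G_i = 10^(G_i,dB/10)
  Stage 1: F_1 = 10^(1.85/10) = 1.531, G_1 = 10^(−1.85/10) = 0.6531
  Stage 2: F_2 = 10^(1.62/10) = 1.452, G_2 = 10^(16.1/10) = 40.74
  Stage 3: F_3 = 10^(8.16/10) = 6.546, G_3 = 10^(−5.98/10) = 0.2523
Friis cascade:
  F = 1.531 + (1.452 − 1)/0.6531 + (6.546 − 1)/26.61 = 2.432
NF = 10 log₁₀(2.432) = 3.86 dB

3.86 dB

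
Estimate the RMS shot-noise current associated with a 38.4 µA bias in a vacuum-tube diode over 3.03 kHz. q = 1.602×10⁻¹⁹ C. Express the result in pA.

I_n = √(2qI·B)
2qI·B = 2 × 1.602×10⁻¹⁹ × 3.84×10⁻⁵ × 3.03×10³ = 3.73×10⁻²⁰ A²
I_n = √(3.73×10⁻²⁰) = 1.93×10⁻¹⁰ A = 193 pA

193 pA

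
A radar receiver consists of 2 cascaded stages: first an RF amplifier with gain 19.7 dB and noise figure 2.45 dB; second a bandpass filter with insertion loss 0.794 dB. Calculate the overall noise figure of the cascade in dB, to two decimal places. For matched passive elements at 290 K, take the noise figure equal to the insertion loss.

Convert to linear (a loss of L dB is a gain of −L dB): F_i = 10^(NF_i/10), G_i = 10^(G_i,dB/10)
  Stage 1: F_1 = 10^(2.45/10) = 1.758, G_1 = 10^(19.7/10) = 93.33
  Stage 2: F_2 = 10^(0.794/10) = 1.201, G_2 = 10^(−0.794/10) = 0.8329
Friis cascade:
  F = 1.758 + (1.201 − 1)/93.33 = 1.760
NF = 10 log₁₀(1.760) = 2.46 dB

2.46 dB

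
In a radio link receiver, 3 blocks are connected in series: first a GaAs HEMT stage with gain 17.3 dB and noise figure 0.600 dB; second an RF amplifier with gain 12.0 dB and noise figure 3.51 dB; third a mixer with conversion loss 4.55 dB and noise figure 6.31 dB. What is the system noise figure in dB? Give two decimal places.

Convert to linear (a loss of L dB is a gain of −L dB): F_i = 10^(NF_i/10), G_i = 10^(G_i,dB/10)
  Stage 1: F_1 = 10^(0.600/10) = 1.148, G_1 = 10^(17.3/10) = 53.70
  Stage 2: F_2 = 10^(3.51/10) = 2.244, G_2 = 10^(12.0/10) = 15.85
  Stage 3: F_3 = 10^(6.31/10) = 4.276, G_3 = 10^(−4.55/10) = 0.3508
Friis cascade:
  F = 1.148 + (2.244 − 1)/53.70 + (4.276 − 1)/851.1 = 1.175
NF = 10 log₁₀(1.175) = 0.70 dB

0.70 dB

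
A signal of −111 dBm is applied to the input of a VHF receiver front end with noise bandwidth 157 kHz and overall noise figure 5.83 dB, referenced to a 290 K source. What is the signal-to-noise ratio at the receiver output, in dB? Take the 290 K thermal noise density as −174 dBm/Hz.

Noise floor: N = −174 + 10 log₁₀(B) + NF
10 log₁₀(1.57×10⁵) = 51.96 dB
N = −174 + 51.96 + 5.83 = −116.21 dBm
SNR = P_sig − N = −111 − (−116.21) = 5.21 dB → 5.2 dB

5.2 dB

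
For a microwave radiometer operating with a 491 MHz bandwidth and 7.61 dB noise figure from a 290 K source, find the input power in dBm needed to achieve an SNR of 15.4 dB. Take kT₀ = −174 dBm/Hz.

Sensitivity = −174 + 10 log₁₀(B) + NF + SNR_min
= −174 + 86.91 + 7.61 + 15.4
= −64.08 dBm → −64.1 dBm

−64.1 dBm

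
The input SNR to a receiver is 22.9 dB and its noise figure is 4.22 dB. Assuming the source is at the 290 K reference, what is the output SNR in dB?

18.68 dB

By definition F = SNR_in/SNR_out, so in dB: SNR_out = SNR_in − NF
SNR_out = 22.9 − 4.22 = 18.68 dB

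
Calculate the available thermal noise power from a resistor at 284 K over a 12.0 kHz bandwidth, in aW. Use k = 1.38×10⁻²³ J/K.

47.0 aW

P_n = kTB = 1.38×10⁻²³ × 284 × 1.20×10⁴ = 4.70×10⁻¹⁷ W = 47.0 aW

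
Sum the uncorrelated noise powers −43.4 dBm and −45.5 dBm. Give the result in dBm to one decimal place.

−41.3 dBm

Convert to linear, add, convert back:
P₁ = 4.57×10⁻⁸ W, P₂ = 2.82×10⁻⁸ W
P_tot = 7.39×10⁻⁸ W → 10 log₁₀(P_tot / 10⁻³) = −41.3 dBm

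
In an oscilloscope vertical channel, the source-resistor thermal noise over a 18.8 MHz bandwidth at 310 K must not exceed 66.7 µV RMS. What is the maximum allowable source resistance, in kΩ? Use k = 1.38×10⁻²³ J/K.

Johnson–Nyquist: V_n = √(4kTRB) ⇒ R = V_n² / (4kTB)
4kTB = 4 × 1.38×10⁻²³ × 310 × 1.88×10⁷ = 3.22×10⁻¹³
R = (6.67×10⁻⁵)² / 3.22×10⁻¹³ = 1.38×10⁴ Ω = 13.8 kΩ

13.8 kΩ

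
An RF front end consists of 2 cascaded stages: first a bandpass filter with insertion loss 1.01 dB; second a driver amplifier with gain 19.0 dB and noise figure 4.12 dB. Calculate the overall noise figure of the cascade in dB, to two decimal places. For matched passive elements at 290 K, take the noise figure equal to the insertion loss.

Convert to linear (a loss of L dB is a gain of −L dB): F_i = 10^(NF_i/10), G_i = 10^(G_i,dB/10)
  Stage 1: F_1 = 10^(1.01/10) = 1.262, G_1 = 10^(−1.01/10) = 0.7925
  Stage 2: F_2 = 10^(4.12/10) = 2.582, G_2 = 10^(19.0/10) = 79.43
Friis cascade:
  F = 1.262 + (2.582 − 1)/0.7925 = 3.258
NF = 10 log₁₀(3.258) = 5.13 dB

5.13 dB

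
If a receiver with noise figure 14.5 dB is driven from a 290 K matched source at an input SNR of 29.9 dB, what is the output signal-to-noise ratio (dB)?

By definition F = SNR_in/SNR_out, so in dB: SNR_out = SNR_in − NF
SNR_out = 29.9 − 14.5 = 15.4 dB

15.4 dB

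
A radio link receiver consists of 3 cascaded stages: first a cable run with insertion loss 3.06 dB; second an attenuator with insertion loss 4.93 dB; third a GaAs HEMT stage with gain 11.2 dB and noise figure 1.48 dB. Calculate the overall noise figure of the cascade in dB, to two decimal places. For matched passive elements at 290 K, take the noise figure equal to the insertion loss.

Convert to linear (a loss of L dB is a gain of −L dB): F_i = 10^(NF_i/10), G_i = 10^(G_i,dB/10)
  Stage 1: F_1 = 10^(3.06/10) = 2.023, G_1 = 10^(−3.06/10) = 0.4943
  Stage 2: F_2 = 10^(4.93/10) = 3.112, G_2 = 10^(−4.93/10) = 0.3214
  Stage 3: F_3 = 10^(1.48/10) = 1.406, G_3 = 10^(11.2/10) = 13.18
Friis cascade:
  F = 2.023 + (3.112 − 1)/0.4943 + (1.406 − 1)/0.1589 = 8.851
NF = 10 log₁₀(8.851) = 9.47 dB

9.47 dB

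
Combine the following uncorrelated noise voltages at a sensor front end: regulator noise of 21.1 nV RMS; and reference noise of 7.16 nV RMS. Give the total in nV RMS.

Uncorrelated sources add in power (mean-square): V_tot = √(ΣV_i²)
V_tot = √[(2.11×10⁻⁸)² + (7.16×10⁻⁹)²] = 2.23×10⁻⁸ V = 22.3 nV

22.3 nV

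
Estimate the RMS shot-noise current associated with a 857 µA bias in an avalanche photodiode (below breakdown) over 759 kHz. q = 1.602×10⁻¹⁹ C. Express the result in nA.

I_n = √(2qI·B)
2qI·B = 2 × 1.602×10⁻¹⁹ × 8.57×10⁻⁴ × 7.59×10⁵ = 2.08×10⁻¹⁶ A²
I_n = √(2.08×10⁻¹⁶) = 1.44×10⁻⁸ A = 14.4 nA

14.4 nA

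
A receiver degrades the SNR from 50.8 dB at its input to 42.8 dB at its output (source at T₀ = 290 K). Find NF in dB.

8.0 dB

NF (dB) = SNR_in(dB) − SNR_out(dB) when the source is at T₀
NF = 50.8 − 42.8 = 8.0 dB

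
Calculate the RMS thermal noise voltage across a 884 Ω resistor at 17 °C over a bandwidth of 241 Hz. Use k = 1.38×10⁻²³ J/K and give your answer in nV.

T = 17 °C + 273.15 = 290.15 K
V_n = √(4kTRB)
4kTRB = 4 × 1.38×10⁻²³ × 290.15 × 8.84×10² × 2.41×10² = 3.41×10⁻¹⁵ V²
V_n = √(3.41×10⁻¹⁵) = 5.84×10⁻⁸ V = 58.4 nV

58.4 nV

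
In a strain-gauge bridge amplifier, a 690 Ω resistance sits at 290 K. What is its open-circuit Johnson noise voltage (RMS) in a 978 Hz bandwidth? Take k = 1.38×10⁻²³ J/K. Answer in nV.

104 nV

V_n = √(4kTRB)
4kTRB = 4 × 1.38×10⁻²³ × 290 × 6.90×10² × 9.78×10² = 1.08×10⁻¹⁴ V²
V_n = √(1.08×10⁻¹⁴) = 1.04×10⁻⁷ V = 104 nV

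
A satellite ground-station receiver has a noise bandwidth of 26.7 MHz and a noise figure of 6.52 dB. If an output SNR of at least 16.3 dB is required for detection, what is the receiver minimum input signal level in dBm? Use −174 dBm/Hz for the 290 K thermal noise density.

−76.9 dBm

Sensitivity = −174 + 10 log₁₀(B) + NF + SNR_min
= −174 + 74.27 + 6.52 + 16.3
= −76.91 dBm → −76.9 dBm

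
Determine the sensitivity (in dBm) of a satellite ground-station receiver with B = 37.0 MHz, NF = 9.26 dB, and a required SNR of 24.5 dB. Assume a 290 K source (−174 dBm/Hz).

−64.6 dBm

Sensitivity = −174 + 10 log₁₀(B) + NF + SNR_min
= −174 + 75.68 + 9.26 + 24.5
= −64.56 dBm → −64.6 dBm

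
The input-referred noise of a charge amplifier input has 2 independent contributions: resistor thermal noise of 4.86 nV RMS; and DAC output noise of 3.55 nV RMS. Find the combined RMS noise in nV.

6.02 nV

Uncorrelated sources add in power (mean-square): V_tot = √(ΣV_i²)
V_tot = √[(4.86×10⁻⁹)² + (3.55×10⁻⁹)²] = 6.02×10⁻⁹ V = 6.02 nV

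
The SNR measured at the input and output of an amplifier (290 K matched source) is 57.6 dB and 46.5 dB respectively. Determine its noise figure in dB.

11.1 dB

NF (dB) = SNR_in(dB) − SNR_out(dB) when the source is at T₀
NF = 57.6 − 46.5 = 11.1 dB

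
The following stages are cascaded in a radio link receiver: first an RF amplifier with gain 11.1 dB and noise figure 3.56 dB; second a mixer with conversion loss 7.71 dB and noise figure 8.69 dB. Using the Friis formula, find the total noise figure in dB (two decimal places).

4.42 dB

Convert to linear (a loss of L dB is a gain of −L dB): F_i = 10^(NF_i/10), G_i = 10^(G_i,dB/10)
  Stage 1: F_1 = 10^(3.56/10) = 2.270, G_1 = 10^(11.1/10) = 12.88
  Stage 2: F_2 = 10^(8.69/10) = 7.396, G_2 = 10^(−7.71/10) = 0.1694
Friis cascade:
  F = 2.270 + (7.396 − 1)/12.88 = 2.766
NF = 10 log₁₀(2.766) = 4.42 dB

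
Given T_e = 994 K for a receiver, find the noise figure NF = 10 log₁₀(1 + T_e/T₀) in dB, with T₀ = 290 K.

F = 1 + T_e/T₀ = 1 + 994/290 = 4.42759
NF = 10 log₁₀(4.42759) = 6.46 dB

6.46 dB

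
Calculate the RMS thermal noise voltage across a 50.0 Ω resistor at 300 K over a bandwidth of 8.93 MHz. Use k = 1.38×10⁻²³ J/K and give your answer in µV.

V_n = √(4kTRB)
4kTRB = 4 × 1.38×10⁻²³ × 300 × 5.00×10¹ × 8.93×10⁶ = 7.39×10⁻¹² V²
V_n = √(7.39×10⁻¹²) = 2.72×10⁻⁶ V = 2.72 µV

2.72 µV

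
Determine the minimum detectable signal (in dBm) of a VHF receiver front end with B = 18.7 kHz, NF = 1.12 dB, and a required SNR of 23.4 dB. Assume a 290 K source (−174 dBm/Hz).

Sensitivity = −174 + 10 log₁₀(B) + NF + SNR_min
= −174 + 42.72 + 1.12 + 23.4
= −106.76 dBm → −106.8 dBm

−106.8 dBm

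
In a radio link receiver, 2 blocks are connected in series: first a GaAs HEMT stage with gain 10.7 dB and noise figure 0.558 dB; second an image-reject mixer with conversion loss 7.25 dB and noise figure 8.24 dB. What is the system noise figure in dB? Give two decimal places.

Convert to linear (a loss of L dB is a gain of −L dB): F_i = 10^(NF_i/10), G_i = 10^(G_i,dB/10)
  Stage 1: F_1 = 10^(0.558/10) = 1.137, G_1 = 10^(10.7/10) = 11.75
  Stage 2: F_2 = 10^(8.24/10) = 6.668, G_2 = 10^(−7.25/10) = 0.1884
Friis cascade:
  F = 1.137 + (6.668 − 1)/11.75 = 1.620
NF = 10 log₁₀(1.620) = 2.09 dB

2.09 dB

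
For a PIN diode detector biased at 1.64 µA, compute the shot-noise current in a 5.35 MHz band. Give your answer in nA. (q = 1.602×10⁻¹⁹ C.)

I_n = √(2qI·B)
2qI·B = 2 × 1.602×10⁻¹⁹ × 1.64×10⁻⁶ × 5.35×10⁶ = 2.81×10⁻¹⁸ A²
I_n = √(2.81×10⁻¹⁸) = 1.68×10⁻⁹ A = 1.68 nA

1.68 nA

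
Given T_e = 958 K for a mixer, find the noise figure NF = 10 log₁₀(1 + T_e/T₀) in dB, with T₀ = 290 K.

6.34 dB

F = 1 + T_e/T₀ = 1 + 958/290 = 4.30345
NF = 10 log₁₀(4.30345) = 6.34 dB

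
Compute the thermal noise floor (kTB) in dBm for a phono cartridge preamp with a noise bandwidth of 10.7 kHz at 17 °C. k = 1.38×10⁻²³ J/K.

T = 17 °C + 273.15 = 290.15 K
P_n = kTB = 1.38×10⁻²³ × 290.15 × 1.07×10⁴ = 4.28×10⁻¹⁷ W
In dBm: 10 log₁₀(4.28×10⁻¹⁷ / 10⁻³) = −133.7 dBm

−133.7 dBm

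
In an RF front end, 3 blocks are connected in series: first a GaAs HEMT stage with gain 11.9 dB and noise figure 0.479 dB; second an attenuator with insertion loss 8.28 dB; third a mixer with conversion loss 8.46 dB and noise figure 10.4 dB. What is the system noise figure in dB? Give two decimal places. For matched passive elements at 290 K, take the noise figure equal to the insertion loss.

Convert to linear (a loss of L dB is a gain of −L dB): F_i = 10^(NF_i/10), G_i = 10^(G_i,dB/10)
  Stage 1: F_1 = 10^(0.479/10) = 1.117, G_1 = 10^(11.9/10) = 15.49
  Stage 2: F_2 = 10^(8.28/10) = 6.730, G_2 = 10^(−8.28/10) = 0.1486
  Stage 3: F_3 = 10^(10.4/10) = 10.96, G_3 = 10^(−8.46/10) = 0.1426
Friis cascade:
  F = 1.117 + (6.730 − 1)/15.49 + (10.96 − 1)/2.301 = 5.816
NF = 10 log₁₀(5.816) = 7.65 dB

7.65 dB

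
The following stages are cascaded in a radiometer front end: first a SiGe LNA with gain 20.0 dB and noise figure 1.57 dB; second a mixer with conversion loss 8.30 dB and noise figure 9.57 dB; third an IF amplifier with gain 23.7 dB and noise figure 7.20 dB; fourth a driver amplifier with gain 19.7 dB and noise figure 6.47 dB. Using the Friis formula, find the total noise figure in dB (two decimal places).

Convert to linear (a loss of L dB is a gain of −L dB): F_i = 10^(NF_i/10), G_i = 10^(G_i,dB/10)
  Stage 1: F_1 = 10^(1.57/10) = 1.435, G_1 = 10^(20.0/10) = 100.0
  Stage 2: F_2 = 10^(9.57/10) = 9.057, G_2 = 10^(−8.30/10) = 0.1479
  Stage 3: F_3 = 10^(7.20/10) = 5.248, G_3 = 10^(23.7/10) = 234.4
  Stage 4: F_4 = 10^(6.47/10) = 4.436, G_4 = 10^(19.7/10) = 93.33
Friis cascade:
  F = 1.435 + (9.057 − 1)/100.0 + (5.248 − 1)/14.79 + (4.436 − 1)/3467 = 1.804
NF = 10 log₁₀(1.804) = 2.56 dB

2.56 dB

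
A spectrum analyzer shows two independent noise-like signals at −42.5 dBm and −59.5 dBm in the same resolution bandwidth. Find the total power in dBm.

−42.4 dBm

Convert to linear, add, convert back:
P₁ = 5.62×10⁻⁸ W, P₂ = 1.12×10⁻⁹ W
P_tot = 5.74×10⁻⁸ W → 10 log₁₀(P_tot / 10⁻³) = −42.4 dBm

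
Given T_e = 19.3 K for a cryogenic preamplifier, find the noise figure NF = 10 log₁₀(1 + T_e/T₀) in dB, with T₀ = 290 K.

F = 1 + T_e/T₀ = 1 + 19.3/290 = 1.06655
NF = 10 log₁₀(1.06655) = 0.280 dB

0.280 dB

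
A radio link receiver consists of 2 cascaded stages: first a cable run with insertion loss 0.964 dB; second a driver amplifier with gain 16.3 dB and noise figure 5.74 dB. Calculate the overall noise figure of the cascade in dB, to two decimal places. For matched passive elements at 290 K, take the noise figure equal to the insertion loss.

Convert to linear (a loss of L dB is a gain of −L dB): F_i = 10^(NF_i/10), G_i = 10^(G_i,dB/10)
  Stage 1: F_1 = 10^(0.964/10) = 1.249, G_1 = 10^(−0.964/10) = 0.8009
  Stage 2: F_2 = 10^(5.74/10) = 3.750, G_2 = 10^(16.3/10) = 42.66
Friis cascade:
  F = 1.249 + (3.750 − 1)/0.8009 = 4.682
NF = 10 log₁₀(4.682) = 6.70 dB

6.70 dB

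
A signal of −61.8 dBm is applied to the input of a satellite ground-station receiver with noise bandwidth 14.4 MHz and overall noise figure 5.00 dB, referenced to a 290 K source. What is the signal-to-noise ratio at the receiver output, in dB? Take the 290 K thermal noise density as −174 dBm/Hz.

35.6 dB

Noise floor: N = −174 + 10 log₁₀(B) + NF
10 log₁₀(1.44×10⁷) = 71.58 dB
N = −174 + 71.58 + 5.00 = −97.42 dBm
SNR = P_sig − N = −61.8 − (−97.42) = 35.62 dB → 35.6 dB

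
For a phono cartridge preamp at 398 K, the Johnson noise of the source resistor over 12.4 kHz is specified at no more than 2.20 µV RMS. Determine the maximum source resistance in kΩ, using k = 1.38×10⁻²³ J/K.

Johnson–Nyquist: V_n = √(4kTRB) ⇒ R = V_n² / (4kTB)
4kTB = 4 × 1.38×10⁻²³ × 398 × 1.24×10⁴ = 2.72×10⁻¹⁶
R = (2.20×10⁻⁶)² / 2.72×10⁻¹⁶ = 1.78×10⁴ Ω = 17.8 kΩ

17.8 kΩ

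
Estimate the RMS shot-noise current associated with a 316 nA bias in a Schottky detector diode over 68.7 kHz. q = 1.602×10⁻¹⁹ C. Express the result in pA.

I_n = √(2qI·B)
2qI·B = 2 × 1.602×10⁻¹⁹ × 3.16×10⁻⁷ × 6.87×10⁴ = 6.96×10⁻²¹ A²
I_n = √(6.96×10⁻²¹) = 8.34×10⁻¹¹ A = 83.4 pA

83.4 pA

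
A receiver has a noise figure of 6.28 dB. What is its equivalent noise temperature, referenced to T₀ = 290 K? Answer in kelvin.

941 K

F = 10^(6.28/10) = 4.2462
T_e = (F − 1)·T₀ = (4.2462 − 1) × 290 = 941 K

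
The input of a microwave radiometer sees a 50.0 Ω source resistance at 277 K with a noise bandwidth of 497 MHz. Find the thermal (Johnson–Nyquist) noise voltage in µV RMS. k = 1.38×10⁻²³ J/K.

19.5 µV

V_n = √(4kTRB)
4kTRB = 4 × 1.38×10⁻²³ × 277 × 5.00×10¹ × 4.97×10⁸ = 3.80×10⁻¹⁰ V²
V_n = √(3.80×10⁻¹⁰) = 1.95×10⁻⁵ V = 19.5 µV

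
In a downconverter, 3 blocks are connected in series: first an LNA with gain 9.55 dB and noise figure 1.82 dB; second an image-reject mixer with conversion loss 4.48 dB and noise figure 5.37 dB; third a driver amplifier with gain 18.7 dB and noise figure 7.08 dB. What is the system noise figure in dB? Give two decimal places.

4.87 dB

Convert to linear (a loss of L dB is a gain of −L dB): F_i = 10^(NF_i/10), G_i = 10^(G_i,dB/10)
  Stage 1: F_1 = 10^(1.82/10) = 1.521, G_1 = 10^(9.55/10) = 9.016
  Stage 2: F_2 = 10^(5.37/10) = 3.443, G_2 = 10^(−4.48/10) = 0.3565
  Stage 3: F_3 = 10^(7.08/10) = 5.105, G_3 = 10^(18.7/10) = 74.13
Friis cascade:
  F = 1.521 + (3.443 − 1)/9.016 + (5.105 − 1)/3.214 = 3.069
NF = 10 log₁₀(3.069) = 4.87 dB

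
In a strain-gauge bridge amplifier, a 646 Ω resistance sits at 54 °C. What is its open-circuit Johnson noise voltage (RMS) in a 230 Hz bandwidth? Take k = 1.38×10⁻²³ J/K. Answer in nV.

51.8 nV

T = 54 °C + 273.15 = 327.15 K
V_n = √(4kTRB)
4kTRB = 4 × 1.38×10⁻²³ × 327.15 × 6.46×10² × 2.30×10² = 2.68×10⁻¹⁵ V²
V_n = √(2.68×10⁻¹⁵) = 5.18×10⁻⁸ V = 51.8 nV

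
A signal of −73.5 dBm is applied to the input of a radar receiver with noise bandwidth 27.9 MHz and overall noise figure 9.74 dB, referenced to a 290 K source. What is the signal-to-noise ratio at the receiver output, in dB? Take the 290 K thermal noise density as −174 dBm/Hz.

16.3 dB

Noise floor: N = −174 + 10 log₁₀(B) + NF
10 log₁₀(2.79×10⁷) = 74.46 dB
N = −174 + 74.46 + 9.74 = −89.80 dBm
SNR = P_sig − N = −73.5 − (−89.80) = 16.30 dB → 16.3 dB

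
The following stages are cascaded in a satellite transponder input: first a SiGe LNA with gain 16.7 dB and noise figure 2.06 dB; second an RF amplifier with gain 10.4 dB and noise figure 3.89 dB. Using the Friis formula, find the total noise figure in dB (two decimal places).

Convert to linear (a loss of L dB is a gain of −L dB): F_i = 10^(NF_i/10), G_i = 10^(G_i,dB/10)
  Stage 1: F_1 = 10^(2.06/10) = 1.607, G_1 = 10^(16.7/10) = 46.77
  Stage 2: F_2 = 10^(3.89/10) = 2.449, G_2 = 10^(10.4/10) = 10.96
Friis cascade:
  F = 1.607 + (2.449 − 1)/46.77 = 1.638
NF = 10 log₁₀(1.638) = 2.14 dB

2.14 dB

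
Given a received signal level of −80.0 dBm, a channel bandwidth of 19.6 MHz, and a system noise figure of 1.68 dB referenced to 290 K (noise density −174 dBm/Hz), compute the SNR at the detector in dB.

Noise floor: N = −174 + 10 log₁₀(B) + NF
10 log₁₀(1.96×10⁷) = 72.92 dB
N = −174 + 72.92 + 1.68 = −99.40 dBm
SNR = P_sig − N = −80.0 − (−99.40) = 19.40 dB → 19.4 dB

19.4 dB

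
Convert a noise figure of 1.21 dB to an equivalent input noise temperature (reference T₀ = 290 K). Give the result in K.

93.2 K

F = 10^(1.21/10) = 1.3213
T_e = (F − 1)·T₀ = (1.3213 − 1) × 290 = 93.2 K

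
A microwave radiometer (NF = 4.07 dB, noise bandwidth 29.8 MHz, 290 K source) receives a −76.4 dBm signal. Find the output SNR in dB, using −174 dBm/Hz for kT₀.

Noise floor: N = −174 + 10 log₁₀(B) + NF
10 log₁₀(2.98×10⁷) = 74.74 dB
N = −174 + 74.74 + 4.07 = −95.19 dBm
SNR = P_sig − N = −76.4 − (−95.19) = 18.79 dB → 18.8 dB

18.8 dB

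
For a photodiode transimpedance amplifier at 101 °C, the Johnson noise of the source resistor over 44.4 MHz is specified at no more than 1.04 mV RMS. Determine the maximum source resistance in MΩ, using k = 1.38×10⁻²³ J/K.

1.18 MΩ

T = 101 °C + 273.15 = 374.15 K
Johnson–Nyquist: V_n = √(4kTRB) ⇒ R = V_n² / (4kTB)
4kTB = 4 × 1.38×10⁻²³ × 374.15 × 4.44×10⁷ = 9.17×10⁻¹³
R = (1.04×10⁻³)² / 9.17×10⁻¹³ = 1.18×10⁶ Ω = 1.18 MΩ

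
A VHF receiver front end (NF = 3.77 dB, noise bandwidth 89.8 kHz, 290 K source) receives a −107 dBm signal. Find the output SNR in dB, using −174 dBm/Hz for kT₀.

Noise floor: N = −174 + 10 log₁₀(B) + NF
10 log₁₀(8.98×10⁴) = 49.53 dB
N = −174 + 49.53 + 3.77 = −120.70 dBm
SNR = P_sig − N = −107 − (−120.70) = 13.70 dB → 13.7 dB

13.7 dB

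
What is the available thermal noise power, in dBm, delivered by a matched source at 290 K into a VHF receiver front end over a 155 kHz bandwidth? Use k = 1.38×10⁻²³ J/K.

−122.1 dBm

P_n = kTB = 1.38×10⁻²³ × 290 × 1.55×10⁵ = 6.20×10⁻¹⁶ W
In dBm: 10 log₁₀(6.20×10⁻¹⁶ / 10⁻³) = −122.1 dBm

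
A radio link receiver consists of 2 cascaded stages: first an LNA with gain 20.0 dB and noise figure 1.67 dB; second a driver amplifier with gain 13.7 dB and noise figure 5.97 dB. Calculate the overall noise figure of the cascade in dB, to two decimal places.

1.76 dB

Convert to linear (a loss of L dB is a gain of −L dB): F_i = 10^(NF_i/10), G_i = 10^(G_i,dB/10)
  Stage 1: F_1 = 10^(1.67/10) = 1.469, G_1 = 10^(20.0/10) = 100.0
  Stage 2: F_2 = 10^(5.97/10) = 3.954, G_2 = 10^(13.7/10) = 23.44
Friis cascade:
  F = 1.469 + (3.954 − 1)/100.0 = 1.498
NF = 10 log₁₀(1.498) = 1.76 dB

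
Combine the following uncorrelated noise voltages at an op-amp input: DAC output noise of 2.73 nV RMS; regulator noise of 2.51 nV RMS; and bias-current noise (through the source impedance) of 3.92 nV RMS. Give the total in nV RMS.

5.40 nV

Uncorrelated sources add in power (mean-square): V_tot = √(ΣV_i²)
V_tot = √[(2.73×10⁻⁹)² + (2.51×10⁻⁹)² + (3.92×10⁻⁹)²] = 5.40×10⁻⁹ V = 5.40 nV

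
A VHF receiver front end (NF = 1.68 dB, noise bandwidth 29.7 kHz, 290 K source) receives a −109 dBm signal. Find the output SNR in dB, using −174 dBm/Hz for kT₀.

Noise floor: N = −174 + 10 log₁₀(B) + NF
10 log₁₀(2.97×10⁴) = 44.73 dB
N = −174 + 44.73 + 1.68 = −127.59 dBm
SNR = P_sig − N = −109 − (−127.59) = 18.59 dB → 18.6 dB

18.6 dB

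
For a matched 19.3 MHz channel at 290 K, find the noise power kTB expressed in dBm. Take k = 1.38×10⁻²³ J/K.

P_n = kTB = 1.38×10⁻²³ × 290 × 1.93×10⁷ = 7.72×10⁻¹⁴ W
In dBm: 10 log₁₀(7.72×10⁻¹⁴ / 10⁻³) = −101.1 dBm

−101.1 dBm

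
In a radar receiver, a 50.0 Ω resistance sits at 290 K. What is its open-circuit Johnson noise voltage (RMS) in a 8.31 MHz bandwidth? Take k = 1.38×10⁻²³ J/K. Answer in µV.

V_n = √(4kTRB)
4kTRB = 4 × 1.38×10⁻²³ × 290 × 5.00×10¹ × 8.31×10⁶ = 6.65×10⁻¹² V²
V_n = √(6.65×10⁻¹²) = 2.58×10⁻⁶ V = 2.58 µV

2.58 µV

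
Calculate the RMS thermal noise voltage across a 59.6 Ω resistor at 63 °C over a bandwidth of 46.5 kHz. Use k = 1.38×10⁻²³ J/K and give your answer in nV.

T = 63 °C + 273.15 = 336.15 K
V_n = √(4kTRB)
4kTRB = 4 × 1.38×10⁻²³ × 336.15 × 5.96×10¹ × 4.65×10⁴ = 5.14×10⁻¹⁴ V²
V_n = √(5.14×10⁻¹⁴) = 2.27×10⁻⁷ V = 227 nV

227 nV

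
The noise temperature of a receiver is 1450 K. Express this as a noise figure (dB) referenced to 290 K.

7.78 dB

F = 1 + T_e/T₀ = 1 + 1450/290 = 6
NF = 10 log₁₀(6) = 7.78 dB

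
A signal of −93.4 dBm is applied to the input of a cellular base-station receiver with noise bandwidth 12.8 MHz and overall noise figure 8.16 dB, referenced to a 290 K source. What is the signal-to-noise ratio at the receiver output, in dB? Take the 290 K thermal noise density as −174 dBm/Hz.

1.4 dB

Noise floor: N = −174 + 10 log₁₀(B) + NF
10 log₁₀(1.28×10⁷) = 71.07 dB
N = −174 + 71.07 + 8.16 = −94.77 dBm
SNR = P_sig − N = −93.4 − (−94.77) = 1.37 dB → 1.4 dB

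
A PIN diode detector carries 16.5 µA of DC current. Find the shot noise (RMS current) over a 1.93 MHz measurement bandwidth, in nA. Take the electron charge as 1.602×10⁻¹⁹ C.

I_n = √(2qI·B)
2qI·B = 2 × 1.602×10⁻¹⁹ × 1.65×10⁻⁵ × 1.93×10⁶ = 1.02×10⁻¹⁷ A²
I_n = √(1.02×10⁻¹⁷) = 3.19×10⁻⁹ A = 3.19 nA

3.19 nA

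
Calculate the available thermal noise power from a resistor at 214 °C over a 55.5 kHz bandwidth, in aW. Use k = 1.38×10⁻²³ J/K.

T = 214 °C + 273.15 = 487.15 K
P_n = kTB = 1.38×10⁻²³ × 487.15 × 5.55×10⁴ = 3.73×10⁻¹⁶ W = 373 aW

373 aW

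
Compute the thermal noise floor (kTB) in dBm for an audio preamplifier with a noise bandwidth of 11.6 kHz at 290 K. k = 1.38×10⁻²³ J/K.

P_n = kTB = 1.38×10⁻²³ × 290 × 1.16×10⁴ = 4.64×10⁻¹⁷ W
In dBm: 10 log₁₀(4.64×10⁻¹⁷ / 10⁻³) = −133.3 dBm

−133.3 dBm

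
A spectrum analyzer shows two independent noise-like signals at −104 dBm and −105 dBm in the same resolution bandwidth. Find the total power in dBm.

Convert to linear, add, convert back:
P₁ = 3.98×10⁻¹⁴ W, P₂ = 3.16×10⁻¹⁴ W
P_tot = 7.14×10⁻¹⁴ W → 10 log₁₀(P_tot / 10⁻³) = −101.5 dBm

−101.5 dBm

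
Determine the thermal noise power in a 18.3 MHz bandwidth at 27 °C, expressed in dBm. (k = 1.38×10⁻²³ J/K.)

−101.2 dBm

T = 27 °C + 273.15 = 300.15 K
P_n = kTB = 1.38×10⁻²³ × 300.15 × 1.83×10⁷ = 7.58×10⁻¹⁴ W
In dBm: 10 log₁₀(7.58×10⁻¹⁴ / 10⁻³) = −101.2 dBm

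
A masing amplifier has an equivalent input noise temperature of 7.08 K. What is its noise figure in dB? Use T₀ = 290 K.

F = 1 + T_e/T₀ = 1 + 7.08/290 = 1.02441
NF = 10 log₁₀(1.02441) = 0.105 dB

0.105 dB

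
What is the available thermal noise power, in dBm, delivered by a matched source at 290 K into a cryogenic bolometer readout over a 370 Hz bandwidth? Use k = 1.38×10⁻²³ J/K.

P_n = kTB = 1.38×10⁻²³ × 290 × 3.70×10² = 1.48×10⁻¹⁸ W
In dBm: 10 log₁₀(1.48×10⁻¹⁸ / 10⁻³) = −148.3 dBm

−148.3 dBm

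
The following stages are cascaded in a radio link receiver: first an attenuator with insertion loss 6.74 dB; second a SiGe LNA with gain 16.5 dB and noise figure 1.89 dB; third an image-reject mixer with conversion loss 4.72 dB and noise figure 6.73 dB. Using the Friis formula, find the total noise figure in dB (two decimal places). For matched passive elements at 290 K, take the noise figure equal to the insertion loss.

Convert to linear (a loss of L dB is a gain of −L dB): F_i = 10^(NF_i/10), G_i = 10^(G_i,dB/10)
  Stage 1: F_1 = 10^(6.74/10) = 4.721, G_1 = 10^(−6.74/10) = 0.2118
  Stage 2: F_2 = 10^(1.89/10) = 1.545, G_2 = 10^(16.5/10) = 44.67
  Stage 3: F_3 = 10^(6.73/10) = 4.710, G_3 = 10^(−4.72/10) = 0.3373
Friis cascade:
  F = 4.721 + (1.545 − 1)/0.2118 + (4.710 − 1)/9.462 = 7.687
NF = 10 log₁₀(7.687) = 8.86 dB

8.86 dB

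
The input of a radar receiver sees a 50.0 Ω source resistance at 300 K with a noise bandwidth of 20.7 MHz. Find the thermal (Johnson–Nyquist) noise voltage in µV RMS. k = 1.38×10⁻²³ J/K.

V_n = √(4kTRB)
4kTRB = 4 × 1.38×10⁻²³ × 300 × 5.00×10¹ × 2.07×10⁷ = 1.71×10⁻¹¹ V²
V_n = √(1.71×10⁻¹¹) = 4.14×10⁻⁶ V = 4.14 µV

4.14 µV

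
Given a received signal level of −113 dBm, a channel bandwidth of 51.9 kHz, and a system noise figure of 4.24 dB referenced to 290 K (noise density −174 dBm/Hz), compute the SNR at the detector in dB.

Noise floor: N = −174 + 10 log₁₀(B) + NF
10 log₁₀(5.19×10⁴) = 47.15 dB
N = −174 + 47.15 + 4.24 = −122.61 dBm
SNR = P_sig − N = −113 − (−122.61) = 9.61 dB → 9.6 dB

9.6 dB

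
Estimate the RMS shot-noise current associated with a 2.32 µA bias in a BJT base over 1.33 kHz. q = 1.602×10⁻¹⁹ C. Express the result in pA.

31.4 pA

I_n = √(2qI·B)
2qI·B = 2 × 1.602×10⁻¹⁹ × 2.32×10⁻⁶ × 1.33×10³ = 9.89×10⁻²² A²
I_n = √(9.89×10⁻²²) = 3.14×10⁻¹¹ A = 31.4 pA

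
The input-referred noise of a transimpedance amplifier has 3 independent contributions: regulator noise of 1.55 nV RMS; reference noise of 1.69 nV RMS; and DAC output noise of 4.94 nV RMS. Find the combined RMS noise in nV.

Uncorrelated sources add in power (mean-square): V_tot = √(ΣV_i²)
V_tot = √[(1.55×10⁻⁹)² + (1.69×10⁻⁹)² + (4.94×10⁻⁹)²] = 5.45×10⁻⁹ V = 5.45 nV

5.45 nV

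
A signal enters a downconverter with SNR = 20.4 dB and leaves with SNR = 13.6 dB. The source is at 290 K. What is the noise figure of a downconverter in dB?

6.8 dB

NF (dB) = SNR_in(dB) − SNR_out(dB) when the source is at T₀
NF = 20.4 − 13.6 = 6.8 dB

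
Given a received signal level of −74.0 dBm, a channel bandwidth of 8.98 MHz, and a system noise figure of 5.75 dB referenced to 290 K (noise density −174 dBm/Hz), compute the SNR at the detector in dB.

Noise floor: N = −174 + 10 log₁₀(B) + NF
10 log₁₀(8.98×10⁶) = 69.53 dB
N = −174 + 69.53 + 5.75 = −98.72 dBm
SNR = P_sig − N = −74.0 − (−98.72) = 24.72 dB → 24.7 dB

24.7 dB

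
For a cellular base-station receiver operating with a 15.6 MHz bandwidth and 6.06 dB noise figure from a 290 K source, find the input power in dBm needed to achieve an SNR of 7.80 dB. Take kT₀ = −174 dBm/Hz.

Sensitivity = −174 + 10 log₁₀(B) + NF + SNR_min
= −174 + 71.93 + 6.06 + 7.80
= −88.21 dBm → −88.2 dBm

−88.2 dBm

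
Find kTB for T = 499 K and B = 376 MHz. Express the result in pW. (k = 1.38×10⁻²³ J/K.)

P_n = kTB = 1.38×10⁻²³ × 499 × 3.76×10⁸ = 2.59×10⁻¹² W = 2.59 pW

2.59 pW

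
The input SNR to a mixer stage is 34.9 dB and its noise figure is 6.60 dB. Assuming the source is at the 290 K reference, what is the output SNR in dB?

By definition F = SNR_in/SNR_out, so in dB: SNR_out = SNR_in − NF
SNR_out = 34.9 − 6.60 = 28.30 dB

28.30 dB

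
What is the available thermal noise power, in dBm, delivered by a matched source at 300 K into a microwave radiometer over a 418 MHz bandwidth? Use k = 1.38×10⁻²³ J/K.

P_n = kTB = 1.38×10⁻²³ × 300 × 4.18×10⁸ = 1.73×10⁻¹² W
In dBm: 10 log₁₀(1.73×10⁻¹² / 10⁻³) = −87.6 dBm

−87.6 dBm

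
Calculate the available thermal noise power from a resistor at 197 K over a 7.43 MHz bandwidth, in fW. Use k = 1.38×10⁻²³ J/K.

20.2 fW

P_n = kTB = 1.38×10⁻²³ × 197 × 7.43×10⁶ = 2.02×10⁻¹⁴ W = 20.2 fW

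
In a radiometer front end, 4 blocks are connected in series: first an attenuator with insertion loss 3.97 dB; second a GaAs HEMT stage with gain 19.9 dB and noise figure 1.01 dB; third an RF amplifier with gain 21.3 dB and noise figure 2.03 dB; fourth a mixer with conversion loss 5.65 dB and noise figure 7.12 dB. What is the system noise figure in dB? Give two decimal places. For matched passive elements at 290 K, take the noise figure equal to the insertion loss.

5.00 dB

Convert to linear (a loss of L dB is a gain of −L dB): F_i = 10^(NF_i/10), G_i = 10^(G_i,dB/10)
  Stage 1: F_1 = 10^(3.97/10) = 2.495, G_1 = 10^(−3.97/10) = 0.4009
  Stage 2: F_2 = 10^(1.01/10) = 1.262, G_2 = 10^(19.9/10) = 97.72
  Stage 3: F_3 = 10^(2.03/10) = 1.596, G_3 = 10^(21.3/10) = 134.9
  Stage 4: F_4 = 10^(7.12/10) = 5.152, G_4 = 10^(−5.65/10) = 0.2723
Friis cascade:
  F = 2.495 + (1.262 − 1)/0.4009 + (1.596 − 1)/39.17 + (5.152 − 1)/5284 = 3.164
NF = 10 log₁₀(3.164) = 5.00 dB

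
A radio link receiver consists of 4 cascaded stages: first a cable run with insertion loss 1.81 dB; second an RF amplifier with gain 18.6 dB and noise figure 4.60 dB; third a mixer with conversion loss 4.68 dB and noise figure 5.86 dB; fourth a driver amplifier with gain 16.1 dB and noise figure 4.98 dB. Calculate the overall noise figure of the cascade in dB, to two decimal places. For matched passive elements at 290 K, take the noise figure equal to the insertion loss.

6.60 dB

Convert to linear (a loss of L dB is a gain of −L dB): F_i = 10^(NF_i/10), G_i = 10^(G_i,dB/10)
  Stage 1: F_1 = 10^(1.81/10) = 1.517, G_1 = 10^(−1.81/10) = 0.6592
  Stage 2: F_2 = 10^(4.60/10) = 2.884, G_2 = 10^(18.6/10) = 72.44
  Stage 3: F_3 = 10^(5.86/10) = 3.855, G_3 = 10^(−4.68/10) = 0.3404
  Stage 4: F_4 = 10^(4.98/10) = 3.148, G_4 = 10^(16.1/10) = 40.74
Friis cascade:
  F = 1.517 + (2.884 − 1)/0.6592 + (3.855 − 1)/47.75 + (3.148 − 1)/16.26 = 4.567
NF = 10 log₁₀(4.567) = 6.60 dB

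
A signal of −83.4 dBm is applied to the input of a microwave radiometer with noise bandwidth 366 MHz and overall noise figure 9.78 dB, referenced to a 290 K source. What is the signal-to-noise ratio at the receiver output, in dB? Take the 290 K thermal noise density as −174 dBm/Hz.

−4.8 dB

Noise floor: N = −174 + 10 log₁₀(B) + NF
10 log₁₀(3.66×10⁸) = 85.63 dB
N = −174 + 85.63 + 9.78 = −78.59 dBm
SNR = P_sig − N = −83.4 − (−78.59) = −4.81 dB → −4.8 dB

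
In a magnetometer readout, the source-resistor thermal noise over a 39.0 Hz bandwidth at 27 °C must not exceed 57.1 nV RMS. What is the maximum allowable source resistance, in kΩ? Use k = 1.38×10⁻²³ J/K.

5.05 kΩ

T = 27 °C + 273.15 = 300.15 K
Johnson–Nyquist: V_n = √(4kTRB) ⇒ R = V_n² / (4kTB)
4kTB = 4 × 1.38×10⁻²³ × 300.15 × 3.90×10¹ = 6.46×10⁻¹⁹
R = (5.71×10⁻⁸)² / 6.46×10⁻¹⁹ = 5.05×10³ Ω = 5.05 kΩ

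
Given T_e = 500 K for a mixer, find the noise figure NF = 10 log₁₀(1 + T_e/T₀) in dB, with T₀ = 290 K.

F = 1 + T_e/T₀ = 1 + 500/290 = 2.72414
NF = 10 log₁₀(2.72414) = 4.35 dB

4.35 dB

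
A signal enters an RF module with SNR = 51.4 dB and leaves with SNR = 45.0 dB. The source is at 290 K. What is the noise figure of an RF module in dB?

6.4 dB

NF (dB) = SNR_in(dB) − SNR_out(dB) when the source is at T₀
NF = 51.4 − 45.0 = 6.4 dB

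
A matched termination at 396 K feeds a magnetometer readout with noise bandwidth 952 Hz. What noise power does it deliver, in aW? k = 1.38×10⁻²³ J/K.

5.20 aW

P_n = kTB = 1.38×10⁻²³ × 396 × 9.52×10² = 5.20×10⁻¹⁸ W = 5.20 aW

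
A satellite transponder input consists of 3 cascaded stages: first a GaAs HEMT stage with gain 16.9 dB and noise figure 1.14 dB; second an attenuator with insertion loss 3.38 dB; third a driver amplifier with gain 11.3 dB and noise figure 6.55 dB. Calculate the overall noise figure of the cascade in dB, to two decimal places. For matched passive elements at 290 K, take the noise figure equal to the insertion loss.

Convert to linear (a loss of L dB is a gain of −L dB): F_i = 10^(NF_i/10), G_i = 10^(G_i,dB/10)
  Stage 1: F_1 = 10^(1.14/10) = 1.300, G_1 = 10^(16.9/10) = 48.98
  Stage 2: F_2 = 10^(3.38/10) = 2.178, G_2 = 10^(−3.38/10) = 0.4592
  Stage 3: F_3 = 10^(6.55/10) = 4.519, G_3 = 10^(11.3/10) = 13.49
Friis cascade:
  F = 1.300 + (2.178 − 1)/48.98 + (4.519 − 1)/22.49 = 1.481
NF = 10 log₁₀(1.481) = 1.70 dB

1.70 dB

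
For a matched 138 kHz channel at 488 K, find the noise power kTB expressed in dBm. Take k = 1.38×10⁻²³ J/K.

−120.3 dBm

P_n = kTB = 1.38×10⁻²³ × 488 × 1.38×10⁵ = 9.29×10⁻¹⁶ W
In dBm: 10 log₁₀(9.29×10⁻¹⁶ / 10⁻³) = −120.3 dBm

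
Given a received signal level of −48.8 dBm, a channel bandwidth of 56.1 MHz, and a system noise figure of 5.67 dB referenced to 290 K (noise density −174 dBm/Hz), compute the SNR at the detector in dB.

Noise floor: N = −174 + 10 log₁₀(B) + NF
10 log₁₀(5.61×10⁷) = 77.49 dB
N = −174 + 77.49 + 5.67 = −90.84 dBm
SNR = P_sig − N = −48.8 − (−90.84) = 42.04 dB → 42.0 dB

42.0 dB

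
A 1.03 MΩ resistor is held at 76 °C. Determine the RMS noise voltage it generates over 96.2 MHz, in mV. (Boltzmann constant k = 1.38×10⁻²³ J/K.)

1.38 mV

T = 76 °C + 273.15 = 349.15 K
V_n = √(4kTRB)
4kTRB = 4 × 1.38×10⁻²³ × 349.15 × 1.03×10⁶ × 9.62×10⁷ = 1.91×10⁻⁶ V²
V_n = √(1.91×10⁻⁶) = 1.38×10⁻³ V = 1.38 mV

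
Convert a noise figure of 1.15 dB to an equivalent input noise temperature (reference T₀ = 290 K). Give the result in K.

87.9 K

F = 10^(1.15/10) = 1.30317
T_e = (F − 1)·T₀ = (1.30317 − 1) × 290 = 87.9 K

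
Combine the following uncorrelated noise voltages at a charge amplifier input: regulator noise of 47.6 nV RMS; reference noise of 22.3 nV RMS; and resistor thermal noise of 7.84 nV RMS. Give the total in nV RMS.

Uncorrelated sources add in power (mean-square): V_tot = √(ΣV_i²)
V_tot = √[(4.76×10⁻⁸)² + (2.23×10⁻⁸)² + (7.84×10⁻⁹)²] = 5.31×10⁻⁸ V = 53.1 nV

53.1 nV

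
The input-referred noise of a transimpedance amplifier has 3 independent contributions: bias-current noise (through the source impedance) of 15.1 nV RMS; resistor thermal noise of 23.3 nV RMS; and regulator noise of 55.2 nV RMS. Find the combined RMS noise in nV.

Uncorrelated sources add in power (mean-square): V_tot = √(ΣV_i²)
V_tot = √[(1.51×10⁻⁸)² + (2.33×10⁻⁸)² + (5.52×10⁻⁸)²] = 6.18×10⁻⁸ V = 61.8 nV

61.8 nV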